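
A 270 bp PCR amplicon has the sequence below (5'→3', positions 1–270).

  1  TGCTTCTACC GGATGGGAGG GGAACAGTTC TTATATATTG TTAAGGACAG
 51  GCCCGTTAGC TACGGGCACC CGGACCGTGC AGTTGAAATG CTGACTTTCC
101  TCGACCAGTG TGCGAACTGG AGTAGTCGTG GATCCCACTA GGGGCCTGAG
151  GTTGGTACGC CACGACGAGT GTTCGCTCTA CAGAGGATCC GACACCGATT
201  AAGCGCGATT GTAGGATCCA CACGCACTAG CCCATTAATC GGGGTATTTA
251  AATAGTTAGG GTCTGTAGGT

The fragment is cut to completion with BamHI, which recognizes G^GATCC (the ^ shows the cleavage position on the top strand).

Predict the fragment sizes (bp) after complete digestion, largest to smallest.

BamHI sites (GGATCC) start at positions 130, 185, 214.
BamHI cuts after the first base of each site, so after positions 130, 185, 214.
Linear molecule, 3 cuts → 4 fragments:
  1–130 → 130 bp
  131–185 → 55 bp
  186–214 → 29 bp
  215–270 → 56 bp
Sorted largest to smallest: 130, 56, 55, 29 bp.

130, 56, 55, 29 bp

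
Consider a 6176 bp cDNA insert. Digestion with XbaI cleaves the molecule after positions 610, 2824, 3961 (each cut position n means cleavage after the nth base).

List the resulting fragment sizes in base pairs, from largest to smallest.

Linear molecule, 3 cuts → 4 fragments:
  610 − 0 = 610 bp
  2824 − 610 = 2214 bp
  3961 − 2824 = 1137 bp
  6176 − 3961 = 2215 bp
Sorted largest to smallest: 2215, 2214, 1137, 610 bp.

2215, 2214, 1137, 610 bp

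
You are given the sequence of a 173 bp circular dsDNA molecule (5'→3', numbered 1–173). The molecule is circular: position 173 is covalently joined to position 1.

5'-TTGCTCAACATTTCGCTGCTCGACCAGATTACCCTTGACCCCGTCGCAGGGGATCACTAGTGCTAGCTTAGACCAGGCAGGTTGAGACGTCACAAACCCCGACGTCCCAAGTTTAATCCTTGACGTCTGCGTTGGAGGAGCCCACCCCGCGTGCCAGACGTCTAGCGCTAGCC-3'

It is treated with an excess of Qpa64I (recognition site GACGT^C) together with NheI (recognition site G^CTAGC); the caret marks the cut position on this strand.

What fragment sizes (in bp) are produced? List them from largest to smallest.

68, 35, 28, 21, 15, 6 bp

Qpa64I sites (GACGTC) start at positions 86, 101, 122, 157.
Qpa64I cuts after base 5 of each site (before the last base), so after positions 90, 105, 126, 161.
NheI sites (GCTAGC) start at positions 62, 167.
NheI cuts after the first base of each site, so after positions 62, 167.
Combined cut positions: 62, 90, 105, 126, 161, 167.
Circular molecule, 6 cuts → 6 fragments:
  63–90 → 28 bp
  91–105 → 15 bp
  106–126 → 21 bp
  127–161 → 35 bp
  162–167 → 6 bp
  168–173 then 1–62 → 6 + 62 = 68 bp
Sorted largest to smallest: 68, 35, 28, 21, 15, 6 bp.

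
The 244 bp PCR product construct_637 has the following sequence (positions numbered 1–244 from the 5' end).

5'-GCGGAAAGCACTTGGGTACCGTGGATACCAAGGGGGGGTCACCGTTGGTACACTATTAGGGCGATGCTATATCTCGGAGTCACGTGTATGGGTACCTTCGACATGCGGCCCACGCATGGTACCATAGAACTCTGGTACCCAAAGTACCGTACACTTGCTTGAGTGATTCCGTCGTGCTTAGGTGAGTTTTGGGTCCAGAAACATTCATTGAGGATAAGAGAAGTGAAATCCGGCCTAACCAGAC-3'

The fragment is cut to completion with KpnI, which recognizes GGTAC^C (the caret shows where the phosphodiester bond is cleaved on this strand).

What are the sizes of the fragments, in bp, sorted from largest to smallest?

106, 76, 27, 19, 16 bp

KpnI sites (GGTACC) start at positions 15, 91, 118, 134.
KpnI cuts after base 5 of each site (before the last base), so after positions 19, 95, 122, 138.
Linear molecule, 4 cuts → 5 fragments:
  1–19 → 19 bp
  20–95 → 76 bp
  96–122 → 27 bp
  123–138 → 16 bp
  139–244 → 106 bp
Sorted largest to smallest: 106, 76, 27, 19, 16 bp.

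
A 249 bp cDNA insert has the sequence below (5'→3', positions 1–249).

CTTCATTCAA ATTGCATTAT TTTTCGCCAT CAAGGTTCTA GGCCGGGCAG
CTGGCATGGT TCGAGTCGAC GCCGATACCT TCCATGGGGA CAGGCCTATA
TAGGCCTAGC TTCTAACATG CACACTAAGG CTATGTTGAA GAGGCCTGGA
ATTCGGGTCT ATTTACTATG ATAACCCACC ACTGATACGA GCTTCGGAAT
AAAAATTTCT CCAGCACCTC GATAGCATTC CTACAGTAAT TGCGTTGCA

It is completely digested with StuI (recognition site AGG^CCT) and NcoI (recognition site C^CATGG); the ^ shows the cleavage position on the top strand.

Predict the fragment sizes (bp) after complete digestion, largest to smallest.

StuI sites (AGGCCT) start at positions 92, 102, 142.
StuI cuts after base 3 of each site, so after positions 94, 104, 144.
The NcoI site (CCATGG) starts at position 82.
NcoI cuts after the first base of each site, so after position 82.
Combined cut positions: 82, 94, 104, 144.
Linear molecule, 4 cuts → 5 fragments:
  1–82 → 82 bp
  83–94 → 12 bp
  95–104 → 10 bp
  105–144 → 40 bp
  145–249 → 105 bp
Sorted largest to smallest: 105, 82, 40, 12, 10 bp.

105, 82, 40, 12, 10 bp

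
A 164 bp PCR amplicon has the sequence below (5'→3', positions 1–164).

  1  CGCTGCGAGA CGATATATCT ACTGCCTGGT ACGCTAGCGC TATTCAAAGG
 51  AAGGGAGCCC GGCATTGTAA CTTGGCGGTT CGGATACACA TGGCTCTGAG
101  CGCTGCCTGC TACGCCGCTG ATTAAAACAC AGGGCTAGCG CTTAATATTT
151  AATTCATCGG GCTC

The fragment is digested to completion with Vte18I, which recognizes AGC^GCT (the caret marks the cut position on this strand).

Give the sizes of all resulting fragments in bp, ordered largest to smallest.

Vte18I sites (AGCGCT) start at positions 36, 99, 137.
Vte18I cuts after base 3 of each site, so after positions 38, 101, 139.
Linear molecule, 3 cuts → 4 fragments:
  1–38 → 38 bp
  39–101 → 63 bp
  102–139 → 38 bp
  140–164 → 25 bp
Sorted largest to smallest: 63, 38, 38, 25 bp.

63, 38, 38, 25 bp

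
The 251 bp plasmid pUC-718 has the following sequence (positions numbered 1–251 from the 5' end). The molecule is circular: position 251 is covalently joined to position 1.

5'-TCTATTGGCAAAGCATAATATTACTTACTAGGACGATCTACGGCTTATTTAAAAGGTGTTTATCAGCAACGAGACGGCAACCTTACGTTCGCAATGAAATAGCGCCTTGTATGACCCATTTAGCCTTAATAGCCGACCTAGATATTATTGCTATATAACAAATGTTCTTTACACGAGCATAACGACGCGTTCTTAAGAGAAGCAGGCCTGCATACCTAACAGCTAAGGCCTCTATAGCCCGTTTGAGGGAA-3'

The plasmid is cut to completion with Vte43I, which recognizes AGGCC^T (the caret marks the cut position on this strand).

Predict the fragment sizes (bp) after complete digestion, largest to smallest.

229, 22 bp

Vte43I sites (AGGCCT) start at positions 204, 226.
Vte43I cuts after base 5 of each site (before the last base), so after positions 208, 230.
Circular molecule, 2 cuts → 2 fragments:
  209–230 → 22 bp
  231–251 then 1–208 → 21 + 208 = 229 bp
Sorted largest to smallest: 229, 22 bp.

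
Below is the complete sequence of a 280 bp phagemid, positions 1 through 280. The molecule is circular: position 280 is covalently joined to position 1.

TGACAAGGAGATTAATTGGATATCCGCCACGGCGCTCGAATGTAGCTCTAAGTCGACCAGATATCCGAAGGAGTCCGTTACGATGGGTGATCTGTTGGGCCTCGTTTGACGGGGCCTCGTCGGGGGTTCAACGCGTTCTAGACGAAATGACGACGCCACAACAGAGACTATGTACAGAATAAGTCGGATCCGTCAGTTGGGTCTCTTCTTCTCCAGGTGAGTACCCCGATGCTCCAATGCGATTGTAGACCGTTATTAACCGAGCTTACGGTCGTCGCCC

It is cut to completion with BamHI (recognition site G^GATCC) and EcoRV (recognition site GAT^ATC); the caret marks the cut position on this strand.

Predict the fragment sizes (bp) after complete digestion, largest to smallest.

The BamHI site (GGATCC) starts at position 186.
BamHI cuts after the first base of each site, so after position 186.
EcoRV sites (GATATC) start at positions 19, 60.
EcoRV cuts after base 3 of each site, so after positions 21, 62.
Combined cut positions: 21, 62, 186.
Circular molecule, 3 cuts → 3 fragments:
  22–62 → 41 bp
  63–186 → 124 bp
  187–280 then 1–21 → 94 + 21 = 115 bp
Sorted largest to smallest: 124, 115, 41 bp.

124, 115, 41 bp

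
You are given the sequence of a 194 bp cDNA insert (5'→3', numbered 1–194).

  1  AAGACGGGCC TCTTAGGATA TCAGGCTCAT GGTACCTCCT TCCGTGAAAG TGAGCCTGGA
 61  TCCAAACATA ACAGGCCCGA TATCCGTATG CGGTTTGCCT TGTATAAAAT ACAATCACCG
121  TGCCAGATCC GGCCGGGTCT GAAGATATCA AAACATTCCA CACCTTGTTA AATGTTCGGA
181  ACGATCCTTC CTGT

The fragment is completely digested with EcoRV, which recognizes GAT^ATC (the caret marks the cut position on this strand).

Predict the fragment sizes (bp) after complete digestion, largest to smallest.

65, 62, 48, 19 bp

EcoRV sites (GATATC) start at positions 17, 79, 144.
EcoRV cuts after base 3 of each site, so after positions 19, 81, 146.
Linear molecule, 3 cuts → 4 fragments:
  1–19 → 19 bp
  20–81 → 62 bp
  82–146 → 65 bp
  147–194 → 48 bp
Sorted largest to smallest: 65, 62, 48, 19 bp.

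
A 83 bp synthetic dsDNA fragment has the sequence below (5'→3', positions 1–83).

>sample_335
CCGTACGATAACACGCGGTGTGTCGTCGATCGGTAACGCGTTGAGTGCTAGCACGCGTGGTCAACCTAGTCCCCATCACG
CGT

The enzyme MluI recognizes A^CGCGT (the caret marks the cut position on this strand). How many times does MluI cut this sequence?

3

ACGCGT occurs starting at positions 36, 53, 78.
MluI cuts at 3 sites.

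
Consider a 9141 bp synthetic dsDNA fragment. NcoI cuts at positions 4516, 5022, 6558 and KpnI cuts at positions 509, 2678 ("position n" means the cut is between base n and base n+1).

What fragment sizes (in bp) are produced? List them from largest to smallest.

Combined cut positions (sorted): 509, 2678, 4516, 5022, 6558.
Linear molecule, 5 cuts → 6 fragments:
  509 − 0 = 509 bp
  2678 − 509 = 2169 bp
  4516 − 2678 = 1838 bp
  5022 − 4516 = 506 bp
  6558 − 5022 = 1536 bp
  9141 − 6558 = 2583 bp
Sorted largest to smallest: 2583, 2169, 1838, 1536, 509, 506 bp.

2583, 2169, 1838, 1536, 509, 506 bp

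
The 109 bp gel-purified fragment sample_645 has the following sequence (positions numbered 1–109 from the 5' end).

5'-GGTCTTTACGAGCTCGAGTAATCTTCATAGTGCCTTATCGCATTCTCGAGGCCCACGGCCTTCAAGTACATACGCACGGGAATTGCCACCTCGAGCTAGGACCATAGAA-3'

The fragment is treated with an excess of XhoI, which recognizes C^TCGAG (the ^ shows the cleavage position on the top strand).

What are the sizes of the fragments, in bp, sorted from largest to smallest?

XhoI sites (CTCGAG) start at positions 13, 45, 90.
XhoI cuts after the first base of each site, so after positions 13, 45, 90.
Linear molecule, 3 cuts → 4 fragments:
  1–13 → 13 bp
  14–45 → 32 bp
  46–90 → 45 bp
  91–109 → 19 bp
Sorted largest to smallest: 45, 32, 19, 13 bp.

45, 32, 19, 13 bp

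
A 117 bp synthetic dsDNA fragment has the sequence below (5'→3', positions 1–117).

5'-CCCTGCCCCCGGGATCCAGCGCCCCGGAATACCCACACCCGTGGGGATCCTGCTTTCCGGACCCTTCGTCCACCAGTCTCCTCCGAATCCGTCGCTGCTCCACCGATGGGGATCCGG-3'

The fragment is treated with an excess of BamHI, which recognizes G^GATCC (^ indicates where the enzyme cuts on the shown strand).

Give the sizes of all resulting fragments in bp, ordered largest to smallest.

65, 33, 12, 7 bp

BamHI sites (GGATCC) start at positions 12, 45, 110.
BamHI cuts after the first base of each site, so after positions 12, 45, 110.
Linear molecule, 3 cuts → 4 fragments:
  1–12 → 12 bp
  13–45 → 33 bp
  46–110 → 65 bp
  111–117 → 7 bp
Sorted largest to smallest: 65, 33, 12, 7 bp.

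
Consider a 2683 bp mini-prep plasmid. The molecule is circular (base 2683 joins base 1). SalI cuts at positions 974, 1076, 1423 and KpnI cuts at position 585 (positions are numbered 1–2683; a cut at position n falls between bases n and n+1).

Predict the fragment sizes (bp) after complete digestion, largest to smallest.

1845, 389, 347, 102 bp

Combined cut positions (sorted): 585, 974, 1076, 1423.
Circular molecule, 4 cuts → 4 fragments:
  974 − 585 = 389 bp
  1076 − 974 = 102 bp
  1423 − 1076 = 347 bp
  wrap: 2683 − 1423 + 585 = 1845 bp
Sorted largest to smallest: 1845, 389, 347, 102 bp.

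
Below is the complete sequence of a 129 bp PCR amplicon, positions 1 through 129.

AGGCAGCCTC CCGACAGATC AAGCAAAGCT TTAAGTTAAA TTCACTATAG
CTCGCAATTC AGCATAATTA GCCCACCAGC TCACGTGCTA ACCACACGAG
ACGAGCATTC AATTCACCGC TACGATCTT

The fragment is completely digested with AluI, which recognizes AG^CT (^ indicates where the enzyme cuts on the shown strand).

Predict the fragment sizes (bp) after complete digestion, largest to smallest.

AluI sites (AGCT) start at positions 27, 49, 78.
AluI cuts after base 2 of each site, so after positions 28, 50, 79.
Linear molecule, 3 cuts → 4 fragments:
  1–28 → 28 bp
  29–50 → 22 bp
  51–79 → 29 bp
  80–129 → 50 bp
Sorted largest to smallest: 50, 29, 28, 22 bp.

50, 29, 28, 22 bp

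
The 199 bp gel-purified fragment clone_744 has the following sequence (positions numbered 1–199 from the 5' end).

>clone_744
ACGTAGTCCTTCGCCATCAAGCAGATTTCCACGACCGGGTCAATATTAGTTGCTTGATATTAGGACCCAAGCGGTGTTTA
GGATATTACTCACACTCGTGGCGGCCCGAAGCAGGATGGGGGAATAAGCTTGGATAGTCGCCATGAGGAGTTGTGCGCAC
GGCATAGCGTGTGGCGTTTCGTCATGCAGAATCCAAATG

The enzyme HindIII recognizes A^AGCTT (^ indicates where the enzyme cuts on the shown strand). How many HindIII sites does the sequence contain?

1

AAGCTT occurs starting at position 126.
HindIII cuts at 1 site.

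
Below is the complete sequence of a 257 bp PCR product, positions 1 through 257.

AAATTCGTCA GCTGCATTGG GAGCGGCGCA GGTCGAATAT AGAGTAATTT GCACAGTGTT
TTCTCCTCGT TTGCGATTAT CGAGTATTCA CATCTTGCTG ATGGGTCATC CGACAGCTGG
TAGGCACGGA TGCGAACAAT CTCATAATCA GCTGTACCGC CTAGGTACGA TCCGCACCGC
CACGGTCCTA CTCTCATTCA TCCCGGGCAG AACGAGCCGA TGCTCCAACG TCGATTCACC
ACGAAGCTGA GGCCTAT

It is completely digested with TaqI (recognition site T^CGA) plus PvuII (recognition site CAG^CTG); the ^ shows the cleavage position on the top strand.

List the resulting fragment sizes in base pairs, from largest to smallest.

80, 47, 36, 35, 26, 22, 11 bp

TaqI sites (TCGA) start at positions 33, 80, 231.
TaqI cuts after the first base of each site, so after positions 33, 80, 231.
PvuII sites (CAGCTG) start at positions 9, 114, 149.
PvuII cuts after base 3 of each site, so after positions 11, 116, 151.
Combined cut positions: 11, 33, 80, 116, 151, 231.
Linear molecule, 6 cuts → 7 fragments:
  1–11 → 11 bp
  12–33 → 22 bp
  34–80 → 47 bp
  81–116 → 36 bp
  117–151 → 35 bp
  152–231 → 80 bp
  232–257 → 26 bp
Sorted largest to smallest: 80, 47, 36, 35, 26, 22, 11 bp.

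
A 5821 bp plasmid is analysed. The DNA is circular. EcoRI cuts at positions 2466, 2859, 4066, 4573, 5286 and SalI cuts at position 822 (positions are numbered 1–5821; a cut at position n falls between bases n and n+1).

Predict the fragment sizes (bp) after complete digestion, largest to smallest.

Combined cut positions (sorted): 822, 2466, 2859, 4066, 4573, 5286.
Circular molecule, 6 cuts → 6 fragments:
  2466 − 822 = 1644 bp
  2859 − 2466 = 393 bp
  4066 − 2859 = 1207 bp
  4573 − 4066 = 507 bp
  5286 − 4573 = 713 bp
  wrap: 5821 − 5286 + 822 = 1357 bp
Sorted largest to smallest: 1644, 1357, 1207, 713, 507, 393 bp.

1644, 1357, 1207, 713, 507, 393 bp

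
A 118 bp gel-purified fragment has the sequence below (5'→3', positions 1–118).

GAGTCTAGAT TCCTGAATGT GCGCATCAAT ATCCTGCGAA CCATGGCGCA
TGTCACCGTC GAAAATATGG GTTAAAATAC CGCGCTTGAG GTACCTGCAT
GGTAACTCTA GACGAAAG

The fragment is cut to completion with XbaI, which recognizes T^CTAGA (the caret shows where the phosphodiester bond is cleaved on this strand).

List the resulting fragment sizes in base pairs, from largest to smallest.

XbaI sites (TCTAGA) start at positions 4, 107.
XbaI cuts after the first base of each site, so after positions 4, 107.
Linear molecule, 2 cuts → 3 fragments:
  1–4 → 4 bp
  5–107 → 103 bp
  108–118 → 11 bp
Sorted largest to smallest: 103, 11, 4 bp.

103, 11, 4 bp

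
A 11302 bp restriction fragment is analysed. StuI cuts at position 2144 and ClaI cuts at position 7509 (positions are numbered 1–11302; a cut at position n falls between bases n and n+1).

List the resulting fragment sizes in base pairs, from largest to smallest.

5365, 3793, 2144 bp

Combined cut positions (sorted): 2144, 7509.
Linear molecule, 2 cuts → 3 fragments:
  2144 − 0 = 2144 bp
  7509 − 2144 = 5365 bp
  11302 − 7509 = 3793 bp
Sorted largest to smallest: 5365, 3793, 2144 bp.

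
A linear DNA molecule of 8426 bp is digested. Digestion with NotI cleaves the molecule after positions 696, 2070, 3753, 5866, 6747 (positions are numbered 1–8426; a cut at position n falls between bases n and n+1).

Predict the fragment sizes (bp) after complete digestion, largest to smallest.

Linear molecule, 5 cuts → 6 fragments:
  696 − 0 = 696 bp
  2070 − 696 = 1374 bp
  3753 − 2070 = 1683 bp
  5866 − 3753 = 2113 bp
  6747 − 5866 = 881 bp
  8426 − 6747 = 1679 bp
Sorted largest to smallest: 2113, 1683, 1679, 1374, 881, 696 bp.

2113, 1683, 1679, 1374, 881, 696 bp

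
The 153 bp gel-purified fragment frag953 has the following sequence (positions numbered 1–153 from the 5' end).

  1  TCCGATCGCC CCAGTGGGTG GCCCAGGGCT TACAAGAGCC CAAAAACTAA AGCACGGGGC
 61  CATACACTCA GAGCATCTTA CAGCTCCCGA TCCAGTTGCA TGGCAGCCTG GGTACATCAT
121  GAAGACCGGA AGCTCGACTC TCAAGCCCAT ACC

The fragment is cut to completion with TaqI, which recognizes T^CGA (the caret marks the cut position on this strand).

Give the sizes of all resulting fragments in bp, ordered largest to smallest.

The TaqI site (TCGA) starts at position 134.
TaqI cuts after the first base of each site, so after position 134.
Linear molecule, 1 cut → 2 fragments:
  1–134 → 134 bp
  135–153 → 19 bp
Sorted largest to smallest: 134, 19 bp.

134, 19 bp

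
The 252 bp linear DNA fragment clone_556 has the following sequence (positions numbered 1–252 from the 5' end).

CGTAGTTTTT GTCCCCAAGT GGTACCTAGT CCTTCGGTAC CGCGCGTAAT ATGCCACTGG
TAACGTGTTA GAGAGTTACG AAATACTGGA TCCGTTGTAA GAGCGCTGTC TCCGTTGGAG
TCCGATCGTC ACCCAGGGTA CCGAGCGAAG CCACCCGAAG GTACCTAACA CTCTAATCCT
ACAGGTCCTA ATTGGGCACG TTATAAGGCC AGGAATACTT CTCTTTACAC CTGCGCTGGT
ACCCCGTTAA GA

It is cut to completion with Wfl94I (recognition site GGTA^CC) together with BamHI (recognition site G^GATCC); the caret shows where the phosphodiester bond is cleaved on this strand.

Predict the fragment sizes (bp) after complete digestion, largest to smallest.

Wfl94I sites (GGTACC) start at positions 21, 36, 137, 160, 238.
Wfl94I cuts after base 4 of each site, so after positions 24, 39, 140, 163, 241.
The BamHI site (GGATCC) starts at position 88.
BamHI cuts after the first base of each site, so after position 88.
Combined cut positions: 24, 39, 88, 140, 163, 241.
Linear molecule, 6 cuts → 7 fragments:
  1–24 → 24 bp
  25–39 → 15 bp
  40–88 → 49 bp
  89–140 → 52 bp
  141–163 → 23 bp
  164–241 → 78 bp
  242–252 → 11 bp
Sorted largest to smallest: 78, 52, 49, 24, 23, 15, 11 bp.

78, 52, 49, 24, 23, 15, 11 bp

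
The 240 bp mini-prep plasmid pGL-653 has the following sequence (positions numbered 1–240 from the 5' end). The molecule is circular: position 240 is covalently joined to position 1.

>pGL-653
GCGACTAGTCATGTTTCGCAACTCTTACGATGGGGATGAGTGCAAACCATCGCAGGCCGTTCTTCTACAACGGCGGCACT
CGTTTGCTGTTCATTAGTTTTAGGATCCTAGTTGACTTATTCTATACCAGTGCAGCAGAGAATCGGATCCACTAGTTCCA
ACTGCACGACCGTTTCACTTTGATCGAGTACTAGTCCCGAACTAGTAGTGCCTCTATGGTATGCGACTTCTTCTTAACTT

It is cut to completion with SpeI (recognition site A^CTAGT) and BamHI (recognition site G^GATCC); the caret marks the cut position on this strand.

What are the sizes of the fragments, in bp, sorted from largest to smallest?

99, 43, 42, 39, 11, 6 bp

SpeI sites (ACTAGT) start at positions 4, 151, 190, 201.
SpeI cuts after the first base of each site, so after positions 4, 151, 190, 201.
BamHI sites (GGATCC) start at positions 103, 145.
BamHI cuts after the first base of each site, so after positions 103, 145.
Combined cut positions: 4, 103, 145, 151, 190, 201.
Circular molecule, 6 cuts → 6 fragments:
  5–103 → 99 bp
  104–145 → 42 bp
  146–151 → 6 bp
  152–190 → 39 bp
  191–201 → 11 bp
  202–240 then 1–4 → 39 + 4 = 43 bp
Sorted largest to smallest: 99, 43, 42, 39, 11, 6 bp.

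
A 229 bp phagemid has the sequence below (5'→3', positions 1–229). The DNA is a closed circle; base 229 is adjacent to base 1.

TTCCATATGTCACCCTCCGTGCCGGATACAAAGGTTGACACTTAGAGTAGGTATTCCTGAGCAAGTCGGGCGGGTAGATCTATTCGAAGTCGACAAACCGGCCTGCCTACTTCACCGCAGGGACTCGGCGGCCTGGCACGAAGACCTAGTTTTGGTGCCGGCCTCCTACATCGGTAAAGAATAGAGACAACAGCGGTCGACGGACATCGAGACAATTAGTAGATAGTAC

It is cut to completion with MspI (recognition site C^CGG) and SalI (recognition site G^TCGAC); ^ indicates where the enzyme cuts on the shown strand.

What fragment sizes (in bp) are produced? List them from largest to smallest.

MspI sites (CCGG) start at positions 22, 98, 158.
MspI cuts after the first base of each site, so after positions 22, 98, 158.
SalI sites (GTCGAC) start at positions 89, 196.
SalI cuts after the first base of each site, so after positions 89, 196.
Combined cut positions: 22, 89, 98, 158, 196.
Circular molecule, 5 cuts → 5 fragments:
  23–89 → 67 bp
  90–98 → 9 bp
  99–158 → 60 bp
  159–196 → 38 bp
  197–229 then 1–22 → 33 + 22 = 55 bp
Sorted largest to smallest: 67, 60, 55, 38, 9 bp.

67, 60, 55, 38, 9 bp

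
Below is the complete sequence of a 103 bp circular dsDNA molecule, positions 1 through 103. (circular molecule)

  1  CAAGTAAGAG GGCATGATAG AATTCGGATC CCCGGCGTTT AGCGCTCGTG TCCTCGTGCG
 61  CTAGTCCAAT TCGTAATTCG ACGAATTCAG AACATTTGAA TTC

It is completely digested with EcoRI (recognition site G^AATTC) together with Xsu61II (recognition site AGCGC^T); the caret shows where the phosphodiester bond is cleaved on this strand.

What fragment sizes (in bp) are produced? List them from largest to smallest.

EcoRI sites (GAATTC) start at positions 20, 83, 98.
EcoRI cuts after the first base of each site, so after positions 20, 83, 98.
The Xsu61II site (AGCGCT) starts at position 41.
Xsu61II cuts after base 5 of each site (before the last base), so after position 45.
Combined cut positions: 20, 45, 83, 98.
Circular molecule, 4 cuts → 4 fragments:
  21–45 → 25 bp
  46–83 → 38 bp
  84–98 → 15 bp
  99–103 then 1–20 → 5 + 20 = 25 bp
Sorted largest to smallest: 38, 25, 25, 15 bp.

38, 25, 25, 15 bp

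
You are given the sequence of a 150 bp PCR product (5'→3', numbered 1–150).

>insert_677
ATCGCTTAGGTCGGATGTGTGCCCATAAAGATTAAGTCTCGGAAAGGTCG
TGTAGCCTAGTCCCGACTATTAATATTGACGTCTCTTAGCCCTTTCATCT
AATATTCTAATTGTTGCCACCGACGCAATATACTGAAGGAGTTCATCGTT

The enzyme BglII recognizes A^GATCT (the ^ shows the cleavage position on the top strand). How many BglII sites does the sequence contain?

No occurrence of AGATCT is present in the sequence.
BglII does not cut: 0 sites.

0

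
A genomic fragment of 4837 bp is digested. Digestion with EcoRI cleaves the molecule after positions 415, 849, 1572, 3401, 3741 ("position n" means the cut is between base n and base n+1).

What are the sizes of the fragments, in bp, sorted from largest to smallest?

Linear molecule, 5 cuts → 6 fragments:
  415 − 0 = 415 bp
  849 − 415 = 434 bp
  1572 − 849 = 723 bp
  3401 − 1572 = 1829 bp
  3741 − 3401 = 340 bp
  4837 − 3741 = 1096 bp
Sorted largest to smallest: 1829, 1096, 723, 434, 415, 340 bp.

1829, 1096, 723, 434, 415, 340 bp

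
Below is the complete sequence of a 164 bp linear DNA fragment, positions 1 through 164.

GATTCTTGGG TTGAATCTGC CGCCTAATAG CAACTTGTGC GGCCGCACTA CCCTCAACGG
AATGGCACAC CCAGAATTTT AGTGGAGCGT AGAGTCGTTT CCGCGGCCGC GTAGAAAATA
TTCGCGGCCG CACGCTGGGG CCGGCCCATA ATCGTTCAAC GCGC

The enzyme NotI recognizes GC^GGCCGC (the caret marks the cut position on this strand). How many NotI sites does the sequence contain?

3

GCGGCCGC occurs starting at positions 39, 103, 124.
NotI cuts at 3 sites.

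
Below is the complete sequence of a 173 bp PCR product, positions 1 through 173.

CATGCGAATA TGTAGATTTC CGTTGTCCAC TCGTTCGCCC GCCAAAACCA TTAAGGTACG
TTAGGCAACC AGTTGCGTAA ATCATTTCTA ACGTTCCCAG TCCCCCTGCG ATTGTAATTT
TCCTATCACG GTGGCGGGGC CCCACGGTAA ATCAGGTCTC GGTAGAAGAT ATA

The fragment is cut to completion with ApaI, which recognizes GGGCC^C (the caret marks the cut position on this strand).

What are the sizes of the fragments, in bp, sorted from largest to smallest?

The ApaI site (GGGCCC) starts at position 137.
ApaI cuts after base 5 of each site (before the last base), so after position 141.
Linear molecule, 1 cut → 2 fragments:
  1–141 → 141 bp
  142–173 → 32 bp
Sorted largest to smallest: 141, 32 bp.

141, 32 bp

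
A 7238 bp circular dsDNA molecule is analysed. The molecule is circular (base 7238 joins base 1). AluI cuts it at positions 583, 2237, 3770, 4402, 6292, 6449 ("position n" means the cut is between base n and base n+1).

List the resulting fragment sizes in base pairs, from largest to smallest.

Circular molecule, 6 cuts → 6 fragments:
  2237 − 583 = 1654 bp
  3770 − 2237 = 1533 bp
  4402 − 3770 = 632 bp
  6292 − 4402 = 1890 bp
  6449 − 6292 = 157 bp
  wrap: 7238 − 6449 + 583 = 1372 bp
Sorted largest to smallest: 1890, 1654, 1533, 1372, 632, 157 bp.

1890, 1654, 1533, 1372, 632, 157 bp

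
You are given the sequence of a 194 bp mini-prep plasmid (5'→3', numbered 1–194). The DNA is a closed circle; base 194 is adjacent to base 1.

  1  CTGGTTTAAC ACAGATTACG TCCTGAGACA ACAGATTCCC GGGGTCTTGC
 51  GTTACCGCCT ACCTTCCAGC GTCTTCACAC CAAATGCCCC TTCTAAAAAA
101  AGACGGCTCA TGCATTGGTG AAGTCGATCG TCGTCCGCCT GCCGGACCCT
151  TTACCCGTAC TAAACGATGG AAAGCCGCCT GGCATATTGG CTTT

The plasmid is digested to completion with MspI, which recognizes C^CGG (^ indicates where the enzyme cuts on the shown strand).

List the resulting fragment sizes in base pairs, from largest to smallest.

103, 91 bp

MspI sites (CCGG) start at positions 39, 142.
MspI cuts after the first base of each site, so after positions 39, 142.
Circular molecule, 2 cuts → 2 fragments:
  40–142 → 103 bp
  143–194 then 1–39 → 52 + 39 = 91 bp
Sorted largest to smallest: 103, 91 bp.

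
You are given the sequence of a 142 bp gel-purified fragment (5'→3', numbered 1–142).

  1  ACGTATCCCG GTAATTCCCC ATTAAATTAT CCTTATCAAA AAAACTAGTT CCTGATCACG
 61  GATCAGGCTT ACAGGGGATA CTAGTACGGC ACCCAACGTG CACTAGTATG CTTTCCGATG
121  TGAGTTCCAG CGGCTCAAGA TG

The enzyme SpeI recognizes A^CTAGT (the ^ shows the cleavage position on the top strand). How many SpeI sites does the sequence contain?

ACTAGT occurs starting at positions 44, 80, 102.
SpeI cuts at 3 sites.

3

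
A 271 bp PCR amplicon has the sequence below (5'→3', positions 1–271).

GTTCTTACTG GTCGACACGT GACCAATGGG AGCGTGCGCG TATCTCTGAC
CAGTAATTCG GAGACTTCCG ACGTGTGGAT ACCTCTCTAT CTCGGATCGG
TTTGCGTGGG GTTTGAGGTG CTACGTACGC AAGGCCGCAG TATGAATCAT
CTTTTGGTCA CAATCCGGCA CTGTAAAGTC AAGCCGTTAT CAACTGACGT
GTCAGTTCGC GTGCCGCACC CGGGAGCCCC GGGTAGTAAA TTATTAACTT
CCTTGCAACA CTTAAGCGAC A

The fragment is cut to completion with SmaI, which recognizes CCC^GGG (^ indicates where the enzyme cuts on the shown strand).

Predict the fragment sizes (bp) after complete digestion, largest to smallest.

SmaI sites (CCCGGG) start at positions 219, 228.
SmaI cuts after base 3 of each site, so after positions 221, 230.
Linear molecule, 2 cuts → 3 fragments:
  1–221 → 221 bp
  222–230 → 9 bp
  231–271 → 41 bp
Sorted largest to smallest: 221, 41, 9 bp.

221, 41, 9 bp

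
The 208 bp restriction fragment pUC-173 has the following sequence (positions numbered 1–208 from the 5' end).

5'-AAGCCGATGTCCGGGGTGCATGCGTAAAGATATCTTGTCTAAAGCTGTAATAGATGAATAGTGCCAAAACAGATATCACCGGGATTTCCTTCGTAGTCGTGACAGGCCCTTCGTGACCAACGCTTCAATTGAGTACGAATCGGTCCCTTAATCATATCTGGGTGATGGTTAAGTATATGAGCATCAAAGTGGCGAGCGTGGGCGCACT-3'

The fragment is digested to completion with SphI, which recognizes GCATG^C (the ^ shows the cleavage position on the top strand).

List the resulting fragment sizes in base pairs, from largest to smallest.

186, 22 bp

The SphI site (GCATGC) starts at position 18.
SphI cuts after base 5 of each site (before the last base), so after position 22.
Linear molecule, 1 cut → 2 fragments:
  1–22 → 22 bp
  23–208 → 186 bp
Sorted largest to smallest: 186, 22 bp.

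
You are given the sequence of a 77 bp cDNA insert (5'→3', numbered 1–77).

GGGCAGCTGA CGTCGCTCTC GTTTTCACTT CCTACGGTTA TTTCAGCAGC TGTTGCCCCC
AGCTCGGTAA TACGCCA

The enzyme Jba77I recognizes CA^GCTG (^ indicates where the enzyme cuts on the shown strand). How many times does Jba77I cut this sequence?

2

CAGCTG occurs starting at positions 4, 47.
Jba77I cuts at 2 sites.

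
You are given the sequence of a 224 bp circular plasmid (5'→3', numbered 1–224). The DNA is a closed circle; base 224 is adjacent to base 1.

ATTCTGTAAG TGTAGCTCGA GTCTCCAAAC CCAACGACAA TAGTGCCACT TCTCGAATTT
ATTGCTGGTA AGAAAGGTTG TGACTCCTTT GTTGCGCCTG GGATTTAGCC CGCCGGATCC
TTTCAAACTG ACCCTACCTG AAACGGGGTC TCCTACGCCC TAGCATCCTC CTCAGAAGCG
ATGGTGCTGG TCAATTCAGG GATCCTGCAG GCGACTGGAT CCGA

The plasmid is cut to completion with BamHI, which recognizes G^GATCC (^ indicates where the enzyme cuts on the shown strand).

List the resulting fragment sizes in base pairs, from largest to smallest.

BamHI sites (GGATCC) start at positions 115, 200, 217.
BamHI cuts after the first base of each site, so after positions 115, 200, 217.
Circular molecule, 3 cuts → 3 fragments:
  116–200 → 85 bp
  201–217 → 17 bp
  218–224 then 1–115 → 7 + 115 = 122 bp
Sorted largest to smallest: 122, 85, 17 bp.

122, 85, 17 bp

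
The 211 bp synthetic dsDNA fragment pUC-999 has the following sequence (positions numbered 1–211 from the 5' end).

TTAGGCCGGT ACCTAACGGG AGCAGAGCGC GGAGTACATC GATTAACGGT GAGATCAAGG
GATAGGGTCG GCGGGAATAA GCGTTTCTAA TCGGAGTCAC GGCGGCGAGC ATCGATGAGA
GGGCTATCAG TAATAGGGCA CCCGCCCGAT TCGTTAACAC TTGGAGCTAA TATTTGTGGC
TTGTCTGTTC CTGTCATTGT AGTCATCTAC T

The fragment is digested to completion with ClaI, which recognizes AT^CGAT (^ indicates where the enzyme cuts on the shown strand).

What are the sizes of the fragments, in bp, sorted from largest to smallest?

ClaI sites (ATCGAT) start at positions 38, 111.
ClaI cuts after base 2 of each site, so after positions 39, 112.
Linear molecule, 2 cuts → 3 fragments:
  1–39 → 39 bp
  40–112 → 73 bp
  113–211 → 99 bp
Sorted largest to smallest: 99, 73, 39 bp.

99, 73, 39 bp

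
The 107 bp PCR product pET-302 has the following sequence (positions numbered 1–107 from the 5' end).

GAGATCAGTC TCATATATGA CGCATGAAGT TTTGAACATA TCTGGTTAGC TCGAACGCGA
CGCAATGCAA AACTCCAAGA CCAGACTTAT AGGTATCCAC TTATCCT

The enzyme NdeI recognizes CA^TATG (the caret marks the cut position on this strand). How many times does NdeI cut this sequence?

0

No occurrence of CATATG is present in the sequence.
NdeI does not cut: 0 sites.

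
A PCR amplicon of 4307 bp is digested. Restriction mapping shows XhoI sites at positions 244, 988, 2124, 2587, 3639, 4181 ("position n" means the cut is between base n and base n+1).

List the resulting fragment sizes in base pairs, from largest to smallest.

1136, 1052, 744, 542, 463, 244, 126 bp

Linear molecule, 6 cuts → 7 fragments:
  244 − 0 = 244 bp
  988 − 244 = 744 bp
  2124 − 988 = 1136 bp
  2587 − 2124 = 463 bp
  3639 − 2587 = 1052 bp
  4181 − 3639 = 542 bp
  4307 − 4181 = 126 bp
Sorted largest to smallest: 1136, 1052, 744, 542, 463, 244, 126 bp.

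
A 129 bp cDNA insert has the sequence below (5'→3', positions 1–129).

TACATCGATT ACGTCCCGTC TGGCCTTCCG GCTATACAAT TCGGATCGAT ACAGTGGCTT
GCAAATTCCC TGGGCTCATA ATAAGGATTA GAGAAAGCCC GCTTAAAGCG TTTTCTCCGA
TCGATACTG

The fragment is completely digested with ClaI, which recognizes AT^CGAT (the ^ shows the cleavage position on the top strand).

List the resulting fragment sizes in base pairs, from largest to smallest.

75, 41, 8, 5 bp

ClaI sites (ATCGAT) start at positions 4, 45, 120.
ClaI cuts after base 2 of each site, so after positions 5, 46, 121.
Linear molecule, 3 cuts → 4 fragments:
  1–5 → 5 bp
  6–46 → 41 bp
  47–121 → 75 bp
  122–129 → 8 bp
Sorted largest to smallest: 75, 41, 8, 5 bp.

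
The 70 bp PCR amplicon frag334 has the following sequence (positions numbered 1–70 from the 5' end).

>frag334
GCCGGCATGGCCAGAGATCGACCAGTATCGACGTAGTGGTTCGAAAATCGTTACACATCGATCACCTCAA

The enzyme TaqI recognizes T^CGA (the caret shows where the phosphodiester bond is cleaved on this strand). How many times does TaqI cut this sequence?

TCGA occurs starting at positions 18, 28, 41, 58.
TaqI cuts at 4 sites.

4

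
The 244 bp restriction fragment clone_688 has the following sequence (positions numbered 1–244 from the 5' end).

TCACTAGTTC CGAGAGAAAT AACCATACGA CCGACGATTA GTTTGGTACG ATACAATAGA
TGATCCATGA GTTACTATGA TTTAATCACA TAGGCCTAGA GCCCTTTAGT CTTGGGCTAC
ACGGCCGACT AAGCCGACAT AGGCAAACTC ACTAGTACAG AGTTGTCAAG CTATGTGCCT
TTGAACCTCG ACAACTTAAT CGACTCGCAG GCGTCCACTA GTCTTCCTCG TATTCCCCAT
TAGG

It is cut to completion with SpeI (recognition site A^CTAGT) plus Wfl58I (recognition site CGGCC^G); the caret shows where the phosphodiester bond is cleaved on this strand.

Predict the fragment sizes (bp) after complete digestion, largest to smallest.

SpeI sites (ACTAGT) start at positions 3, 151, 217.
SpeI cuts after the first base of each site, so after positions 3, 151, 217.
The Wfl58I site (CGGCCG) starts at position 122.
Wfl58I cuts after base 5 of each site (before the last base), so after position 126.
Combined cut positions: 3, 126, 151, 217.
Linear molecule, 4 cuts → 5 fragments:
  1–3 → 3 bp
  4–126 → 123 bp
  127–151 → 25 bp
  152–217 → 66 bp
  218–244 → 27 bp
Sorted largest to smallest: 123, 66, 27, 25, 3 bp.

123, 66, 27, 25, 3 bp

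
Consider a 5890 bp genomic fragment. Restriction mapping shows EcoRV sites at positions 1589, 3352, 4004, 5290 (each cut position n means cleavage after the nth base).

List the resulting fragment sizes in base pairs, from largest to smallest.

1763, 1589, 1286, 652, 600 bp

Linear molecule, 4 cuts → 5 fragments:
  1589 − 0 = 1589 bp
  3352 − 1589 = 1763 bp
  4004 − 3352 = 652 bp
  5290 − 4004 = 1286 bp
  5890 − 5290 = 600 bp
Sorted largest to smallest: 1763, 1589, 1286, 652, 600 bp.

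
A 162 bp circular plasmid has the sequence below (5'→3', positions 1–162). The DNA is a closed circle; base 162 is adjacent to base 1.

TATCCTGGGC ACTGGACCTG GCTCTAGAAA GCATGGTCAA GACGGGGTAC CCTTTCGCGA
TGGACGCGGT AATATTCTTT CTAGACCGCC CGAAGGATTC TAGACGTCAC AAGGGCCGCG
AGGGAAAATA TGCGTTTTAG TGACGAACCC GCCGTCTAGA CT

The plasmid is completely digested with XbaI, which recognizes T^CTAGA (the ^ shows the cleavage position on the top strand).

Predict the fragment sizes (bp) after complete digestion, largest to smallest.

57, 56, 30, 19 bp

XbaI sites (TCTAGA) start at positions 23, 80, 99, 155.
XbaI cuts after the first base of each site, so after positions 23, 80, 99, 155.
Circular molecule, 4 cuts → 4 fragments:
  24–80 → 57 bp
  81–99 → 19 bp
  100–155 → 56 bp
  156–162 then 1–23 → 7 + 23 = 30 bp
Sorted largest to smallest: 57, 56, 30, 19 bp.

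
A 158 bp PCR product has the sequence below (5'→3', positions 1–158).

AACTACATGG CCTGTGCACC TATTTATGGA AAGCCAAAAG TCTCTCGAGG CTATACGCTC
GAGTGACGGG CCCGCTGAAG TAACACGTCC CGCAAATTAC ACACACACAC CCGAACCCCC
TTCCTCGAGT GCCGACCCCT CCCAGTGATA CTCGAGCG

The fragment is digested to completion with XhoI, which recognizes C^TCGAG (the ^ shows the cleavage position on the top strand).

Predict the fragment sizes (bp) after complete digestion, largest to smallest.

66, 44, 27, 14, 7 bp

XhoI sites (CTCGAG) start at positions 44, 58, 124, 151.
XhoI cuts after the first base of each site, so after positions 44, 58, 124, 151.
Linear molecule, 4 cuts → 5 fragments:
  1–44 → 44 bp
  45–58 → 14 bp
  59–124 → 66 bp
  125–151 → 27 bp
  152–158 → 7 bp
Sorted largest to smallest: 66, 44, 27, 14, 7 bp.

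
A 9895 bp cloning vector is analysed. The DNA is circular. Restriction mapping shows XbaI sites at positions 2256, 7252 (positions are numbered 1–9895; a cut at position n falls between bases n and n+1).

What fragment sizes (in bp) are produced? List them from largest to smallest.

4996, 4899 bp

Circular molecule, 2 cuts → 2 fragments:
  7252 − 2256 = 4996 bp
  wrap: 9895 − 7252 + 2256 = 4899 bp
Sorted largest to smallest: 4996, 4899 bp.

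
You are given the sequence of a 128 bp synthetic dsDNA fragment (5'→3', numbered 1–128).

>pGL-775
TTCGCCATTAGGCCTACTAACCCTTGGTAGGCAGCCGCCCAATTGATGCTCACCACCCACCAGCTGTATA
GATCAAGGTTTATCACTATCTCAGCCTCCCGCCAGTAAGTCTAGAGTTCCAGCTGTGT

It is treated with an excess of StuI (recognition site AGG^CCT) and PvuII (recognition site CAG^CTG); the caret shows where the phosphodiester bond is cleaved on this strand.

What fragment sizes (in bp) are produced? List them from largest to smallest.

The StuI site (AGGCCT) starts at position 10.
StuI cuts after base 3 of each site, so after position 12.
PvuII sites (CAGCTG) start at positions 61, 120.
PvuII cuts after base 3 of each site, so after positions 63, 122.
Combined cut positions: 12, 63, 122.
Linear molecule, 3 cuts → 4 fragments:
  1–12 → 12 bp
  13–63 → 51 bp
  64–122 → 59 bp
  123–128 → 6 bp
Sorted largest to smallest: 59, 51, 12, 6 bp.

59, 51, 12, 6 bp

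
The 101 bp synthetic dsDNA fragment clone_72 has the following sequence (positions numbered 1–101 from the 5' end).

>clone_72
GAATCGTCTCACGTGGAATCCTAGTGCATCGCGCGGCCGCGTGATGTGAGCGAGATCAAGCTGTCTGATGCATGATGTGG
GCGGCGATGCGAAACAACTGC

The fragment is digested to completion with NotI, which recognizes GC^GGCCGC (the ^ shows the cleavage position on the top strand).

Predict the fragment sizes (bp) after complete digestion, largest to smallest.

67, 34 bp

The NotI site (GCGGCCGC) starts at position 33.
NotI cuts after base 2 of each site, so after position 34.
Linear molecule, 1 cut → 2 fragments:
  1–34 → 34 bp
  35–101 → 67 bp
Sorted largest to smallest: 67, 34 bp.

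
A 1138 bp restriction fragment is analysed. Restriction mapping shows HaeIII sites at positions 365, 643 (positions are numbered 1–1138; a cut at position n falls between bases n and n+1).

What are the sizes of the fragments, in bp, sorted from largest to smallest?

Linear molecule, 2 cuts → 3 fragments:
  365 − 0 = 365 bp
  643 − 365 = 278 bp
  1138 − 643 = 495 bp
Sorted largest to smallest: 495, 365, 278 bp.

495, 365, 278 bp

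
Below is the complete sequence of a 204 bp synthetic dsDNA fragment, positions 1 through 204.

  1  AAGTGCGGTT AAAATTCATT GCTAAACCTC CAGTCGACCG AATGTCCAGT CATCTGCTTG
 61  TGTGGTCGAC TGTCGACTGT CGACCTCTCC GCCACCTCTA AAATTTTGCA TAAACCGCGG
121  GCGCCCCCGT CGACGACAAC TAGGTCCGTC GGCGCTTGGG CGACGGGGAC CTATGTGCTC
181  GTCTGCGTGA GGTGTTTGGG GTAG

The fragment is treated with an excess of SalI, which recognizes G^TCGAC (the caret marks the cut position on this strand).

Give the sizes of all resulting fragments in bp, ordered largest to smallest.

75, 50, 33, 32, 7, 7 bp

SalI sites (GTCGAC) start at positions 33, 65, 72, 79, 129.
SalI cuts after the first base of each site, so after positions 33, 65, 72, 79, 129.
Linear molecule, 5 cuts → 6 fragments:
  1–33 → 33 bp
  34–65 → 32 bp
  66–72 → 7 bp
  73–79 → 7 bp
  80–129 → 50 bp
  130–204 → 75 bp
Sorted largest to smallest: 75, 50, 33, 32, 7, 7 bp.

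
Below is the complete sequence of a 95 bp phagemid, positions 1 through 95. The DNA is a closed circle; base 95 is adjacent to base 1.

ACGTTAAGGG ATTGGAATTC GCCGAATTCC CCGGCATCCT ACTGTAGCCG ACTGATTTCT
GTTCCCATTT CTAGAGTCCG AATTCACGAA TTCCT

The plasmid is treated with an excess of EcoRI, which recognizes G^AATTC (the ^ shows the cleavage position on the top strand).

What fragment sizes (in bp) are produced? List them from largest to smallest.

EcoRI sites (GAATTC) start at positions 15, 24, 80, 88.
EcoRI cuts after the first base of each site, so after positions 15, 24, 80, 88.
Circular molecule, 4 cuts → 4 fragments:
  16–24 → 9 bp
  25–80 → 56 bp
  81–88 → 8 bp
  89–95 then 1–15 → 7 + 15 = 22 bp
Sorted largest to smallest: 56, 22, 9, 8 bp.

56, 22, 9, 8 bp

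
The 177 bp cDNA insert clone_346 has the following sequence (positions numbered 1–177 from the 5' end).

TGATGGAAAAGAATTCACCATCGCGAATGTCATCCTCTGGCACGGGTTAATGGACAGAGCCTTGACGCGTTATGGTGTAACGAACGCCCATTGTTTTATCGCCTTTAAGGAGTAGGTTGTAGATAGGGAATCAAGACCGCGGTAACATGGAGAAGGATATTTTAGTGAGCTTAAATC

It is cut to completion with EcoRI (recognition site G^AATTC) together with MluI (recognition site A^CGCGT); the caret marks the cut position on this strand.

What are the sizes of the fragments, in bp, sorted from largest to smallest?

The EcoRI site (GAATTC) starts at position 11.
EcoRI cuts after the first base of each site, so after position 11.
The MluI site (ACGCGT) starts at position 65.
MluI cuts after the first base of each site, so after position 65.
Combined cut positions: 11, 65.
Linear molecule, 2 cuts → 3 fragments:
  1–11 → 11 bp
  12–65 → 54 bp
  66–177 → 112 bp
Sorted largest to smallest: 112, 54, 11 bp.

112, 54, 11 bp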